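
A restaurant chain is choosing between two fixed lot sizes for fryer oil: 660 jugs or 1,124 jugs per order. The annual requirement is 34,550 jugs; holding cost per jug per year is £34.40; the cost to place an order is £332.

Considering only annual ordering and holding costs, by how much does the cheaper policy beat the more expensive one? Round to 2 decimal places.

£806.26

For each Q, cost = (D/Q)·S + (Q/2)·H.
TC(660) = (34,550/660)×332 + (660/2)×34.4 = £28,731.70
TC(1,124) = (34,550/1,124)×332 + (1,124/2)×34.4 = £29,537.96
Lots of 660 are cheaper by £806.26.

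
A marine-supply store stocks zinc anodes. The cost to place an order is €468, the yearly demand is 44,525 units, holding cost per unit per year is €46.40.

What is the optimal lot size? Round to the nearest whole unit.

948 units

2DS/H = 2·44,525·468/46.4 = 898,176.72
EOQ = √898,176.72 ≈ 947.72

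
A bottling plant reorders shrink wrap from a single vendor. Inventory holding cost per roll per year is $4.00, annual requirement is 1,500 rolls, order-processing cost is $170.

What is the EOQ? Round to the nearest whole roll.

357 rolls

EOQ = √(2DS/H) = √(2 × 1,500 × 170 / 4)
    = √(127,500.00) ≈ 357.07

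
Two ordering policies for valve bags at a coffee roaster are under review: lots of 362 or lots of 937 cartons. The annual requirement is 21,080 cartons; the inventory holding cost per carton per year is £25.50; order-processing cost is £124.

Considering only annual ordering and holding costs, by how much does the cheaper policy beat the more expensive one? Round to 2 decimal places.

TC(Q) = (D/Q)S + (Q/2)H
TC(362) = (21,080/362)×124 + (362/2)×25.5 = £11,836.27
TC(937) = (21,080/937)×124 + (937/2)×25.5 = £14,736.42
Cheaper: Q = 362.  Difference = £2,900.15

£2,900.15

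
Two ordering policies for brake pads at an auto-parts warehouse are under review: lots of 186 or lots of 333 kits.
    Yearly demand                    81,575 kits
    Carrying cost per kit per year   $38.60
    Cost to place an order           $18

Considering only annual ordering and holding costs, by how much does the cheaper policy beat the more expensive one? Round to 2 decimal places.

$647.80

For each Q, cost = (D/Q)·S + (Q/2)·H.
TC(186) = (81,575/186)×18 + (186/2)×38.6 = $11,484.15
TC(333) = (81,575/333)×18 + (333/2)×38.6 = $10,836.36
|ΔTC| = |$11,484.15 − $10,836.36| = $647.80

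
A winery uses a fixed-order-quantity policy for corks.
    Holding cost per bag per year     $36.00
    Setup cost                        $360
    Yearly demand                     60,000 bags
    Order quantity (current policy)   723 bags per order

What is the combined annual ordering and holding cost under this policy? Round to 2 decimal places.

Orders/yr = 60,000/723 = 82.988; ordering cost = 82.988 × $360 = $29,875.52
Average inventory = 723/2 = 361.5; holding cost = 361.5 × $36 = $13,014.00
Total = $29,875.52 + $13,014.00 = $42,889.52

$42,889.52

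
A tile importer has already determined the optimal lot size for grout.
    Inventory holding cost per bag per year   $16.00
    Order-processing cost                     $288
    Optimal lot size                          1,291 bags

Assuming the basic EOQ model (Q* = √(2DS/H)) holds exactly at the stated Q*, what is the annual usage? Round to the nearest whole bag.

46,297 bags per year

From Q* = √(2DS/H) ⇒ Q*² = 2DS/H.
D = Q²H / (2S) = 1,291² × 16 / (2 × 288) = 46,296.69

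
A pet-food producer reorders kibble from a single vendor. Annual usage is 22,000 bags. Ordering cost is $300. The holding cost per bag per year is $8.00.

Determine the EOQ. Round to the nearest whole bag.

1,285 bags

EOQ = √(2DS/H) = √(2 × 22,000 × 300 / 8)
    = √(1,650,000.00) ≈ 1,284.52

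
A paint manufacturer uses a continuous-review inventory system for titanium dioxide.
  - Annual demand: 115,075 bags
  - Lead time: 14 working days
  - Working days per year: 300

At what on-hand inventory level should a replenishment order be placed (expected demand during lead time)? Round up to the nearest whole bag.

Daily demand d = 115,075 / 300 = 383.583 bags/day
Demand during lead time = 383.583 × 14 = 5,370.17
Reorder point = 5,370.17 → round up

5,371 bags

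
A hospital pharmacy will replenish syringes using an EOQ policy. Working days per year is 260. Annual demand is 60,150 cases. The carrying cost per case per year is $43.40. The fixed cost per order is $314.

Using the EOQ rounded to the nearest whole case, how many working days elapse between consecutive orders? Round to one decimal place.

4.0 days

Optimal lot size Q* = (2 × 60,150 × $314 / $43.4)^½ ≈ 932.94 → Q = 933 cases
Days between orders = 260 / (D/Q) = 260 / 64.469 ≈ 4.033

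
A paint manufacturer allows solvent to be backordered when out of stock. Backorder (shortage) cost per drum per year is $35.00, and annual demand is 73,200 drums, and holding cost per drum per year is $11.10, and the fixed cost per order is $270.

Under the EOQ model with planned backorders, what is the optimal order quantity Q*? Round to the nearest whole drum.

2,166 drums

Q* = √(2DS/H) · √((H + b)/b)
   = √(2 × 73,200 × 270 / 11.1) · √((11.1 + 35) / 35)
   = 1,887.083 × 1.1477 ≈ 2,165.75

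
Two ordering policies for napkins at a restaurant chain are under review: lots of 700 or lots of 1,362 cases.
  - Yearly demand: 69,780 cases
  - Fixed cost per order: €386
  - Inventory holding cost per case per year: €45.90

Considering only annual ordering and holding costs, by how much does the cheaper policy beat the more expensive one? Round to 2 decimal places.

€3,509.66

TC(Q) = (D/Q)S + (Q/2)H
TC(700) = (69,780/700)×386 + (700/2)×45.9 = €54,543.69
TC(1,362) = (69,780/1,362)×386 + (1,362/2)×45.9 = €51,034.02
Lots of 1,362 are cheaper by €3,509.66.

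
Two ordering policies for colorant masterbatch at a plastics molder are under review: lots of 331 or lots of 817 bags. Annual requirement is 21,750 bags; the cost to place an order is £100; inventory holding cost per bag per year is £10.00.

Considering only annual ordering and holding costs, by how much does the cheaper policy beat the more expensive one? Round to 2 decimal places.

£1,478.82

TC(Q) = (D/Q)S + (Q/2)H
TC(331) = (21,750/331)×100 + (331/2)×10 = £8,226.00
TC(817) = (21,750/817)×100 + (817/2)×10 = £6,747.18
Cheaper: Q = 817.  Difference = £1,478.82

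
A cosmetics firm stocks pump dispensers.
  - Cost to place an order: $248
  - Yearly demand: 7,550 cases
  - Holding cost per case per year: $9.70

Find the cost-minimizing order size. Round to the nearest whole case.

EOQ = √(2DS/H) = √(2 × 7,550 × 248 / 9.7)
    = √(386,061.86) ≈ 621.34

621 cases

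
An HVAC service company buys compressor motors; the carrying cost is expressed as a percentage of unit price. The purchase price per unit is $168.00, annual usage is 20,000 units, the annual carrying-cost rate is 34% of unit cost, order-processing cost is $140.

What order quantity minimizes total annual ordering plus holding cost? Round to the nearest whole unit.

Carrying cost H = $168 × 34% = $57.1200/unit/yr
2DS/H = 2·20,000·140/57.12 = 98,039.22
EOQ = √98,039.22 ≈ 313.11

313 units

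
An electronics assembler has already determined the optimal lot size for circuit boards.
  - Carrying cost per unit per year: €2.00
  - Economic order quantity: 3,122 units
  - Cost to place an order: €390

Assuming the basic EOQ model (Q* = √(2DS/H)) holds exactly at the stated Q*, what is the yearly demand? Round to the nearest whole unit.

Since Q* = (2DS/H)^½, squaring gives Q*²·H = 2DS.
D = Q²H / (2S) = 3,122² × 2 / (2 × 390) = 24,992.01

24,992 units per year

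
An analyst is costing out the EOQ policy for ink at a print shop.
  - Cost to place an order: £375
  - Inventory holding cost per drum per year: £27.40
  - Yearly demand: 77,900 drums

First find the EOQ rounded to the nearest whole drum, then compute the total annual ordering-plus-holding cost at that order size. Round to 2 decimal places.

£40,010.56

Optimal lot size Q* = (2 × 77,900 × £375 / £27.4)^½ ≈ 1,460.24 → Q = 1,460 drums
Ordering: D/Q × S = 77,900/1,460 × £375 = £20,008.56
Holding:  Q/2 × H = 1,460/2 × £27.4 = £20,002.00
Total = £20,008.56 + £20,002.00 = £40,010.56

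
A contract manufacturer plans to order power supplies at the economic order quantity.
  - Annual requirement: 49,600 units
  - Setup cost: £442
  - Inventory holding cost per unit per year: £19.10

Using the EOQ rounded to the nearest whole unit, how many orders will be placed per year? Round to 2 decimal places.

EOQ = √(2DS/H) = √(2 × 49,600 × 442 / 19.1)
    = √(2,295,623.04) ≈ 1,515.13 → Q = 1,515
Orders per year = D/Q = 49,600 / 1,515 = 32.739

32.74 orders per year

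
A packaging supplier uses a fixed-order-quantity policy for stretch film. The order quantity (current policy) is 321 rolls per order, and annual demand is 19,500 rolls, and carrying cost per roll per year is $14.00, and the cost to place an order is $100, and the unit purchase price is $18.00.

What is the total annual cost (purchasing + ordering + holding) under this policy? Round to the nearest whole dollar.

Ordering: D/Q × S = 19,500/321 × $100 = $6,074.77
Holding:  Q/2 × H = 321/2 × $14 = $2,247.00
Purchase cost = D·C = 19,500 × 18 = $351,000.00
Total = $6,074.77 + $2,247.00 + $351,000.00 = $359,321.77

$359,322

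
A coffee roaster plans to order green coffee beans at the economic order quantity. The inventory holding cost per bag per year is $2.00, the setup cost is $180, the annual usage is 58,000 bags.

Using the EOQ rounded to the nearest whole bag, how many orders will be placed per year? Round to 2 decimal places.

Q* = √(2·D·S / H) = √(2·58,000·180 / 2) = √10,440,000.0 ≈ 3,231.10 → Q = 3,231
Orders per year = D/Q = 58,000 / 3,231 = 17.951

17.95 orders per year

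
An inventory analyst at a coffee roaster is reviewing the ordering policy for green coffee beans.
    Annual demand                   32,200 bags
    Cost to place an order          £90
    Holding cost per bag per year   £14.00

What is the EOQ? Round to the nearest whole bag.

Optimal lot size Q* = (2 × 32,200 × £90 / £14)^½ ≈ 643.43

643 bags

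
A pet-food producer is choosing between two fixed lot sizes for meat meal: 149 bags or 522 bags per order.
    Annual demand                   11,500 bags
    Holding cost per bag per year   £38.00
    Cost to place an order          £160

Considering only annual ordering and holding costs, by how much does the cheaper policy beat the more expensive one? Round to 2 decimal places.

Annual cost at Q: ordering D·S/Q plus holding Q·H/2.
TC(149) = (11,500/149)×160 + (149/2)×38 = £15,179.99
TC(522) = (11,500/522)×160 + (522/2)×38 = £13,442.90
Lots of 522 are cheaper by £1,737.09.

£1,737.09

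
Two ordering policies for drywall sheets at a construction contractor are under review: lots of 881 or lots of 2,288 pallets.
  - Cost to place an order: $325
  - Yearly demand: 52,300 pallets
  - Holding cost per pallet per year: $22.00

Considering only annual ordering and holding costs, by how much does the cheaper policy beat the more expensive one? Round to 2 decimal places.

$3,612.56

Annual cost at Q: ordering D·S/Q plus holding Q·H/2.
TC(881) = (52,300/881)×325 + (881/2)×22 = $28,984.42
TC(2,288) = (52,300/2,288)×325 + (2,288/2)×22 = $32,596.98
Cheaper: Q = 881.  Difference = $3,612.56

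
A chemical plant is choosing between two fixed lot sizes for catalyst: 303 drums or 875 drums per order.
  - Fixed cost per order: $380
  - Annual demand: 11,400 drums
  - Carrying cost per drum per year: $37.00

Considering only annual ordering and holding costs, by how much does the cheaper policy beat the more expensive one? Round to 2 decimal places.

$1,235.83

For each Q, cost = (D/Q)·S + (Q/2)·H.
TC(303) = (11,400/303)×380 + (303/2)×37 = $19,902.53
TC(875) = (11,400/875)×380 + (875/2)×37 = $21,138.36
|ΔTC| = |$19,902.53 − $21,138.36| = $1,235.83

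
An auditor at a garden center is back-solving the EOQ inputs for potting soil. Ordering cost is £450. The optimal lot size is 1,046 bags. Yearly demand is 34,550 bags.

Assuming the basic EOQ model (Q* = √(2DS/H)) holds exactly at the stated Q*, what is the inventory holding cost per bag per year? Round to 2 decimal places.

£28.42

From Q* = √(2DS/H) ⇒ Q*² = 2DS/H.
H = 2DS / Q² = 2 × 34,550 × 450 / 1,046² = 28.4202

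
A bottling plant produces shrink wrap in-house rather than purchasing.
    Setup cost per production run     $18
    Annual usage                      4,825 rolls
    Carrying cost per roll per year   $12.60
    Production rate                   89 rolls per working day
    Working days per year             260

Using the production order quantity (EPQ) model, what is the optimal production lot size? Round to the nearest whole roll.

132 rolls

Daily demand d = 4,825/260 = 18.558; p = 89; 1 − d/p = 0.79149
EPQ = √(2DS / (H(1 − d/p)))
    = √(2 × 4,825 × 18 / (12.6 × 0.79149)) ≈ 131.98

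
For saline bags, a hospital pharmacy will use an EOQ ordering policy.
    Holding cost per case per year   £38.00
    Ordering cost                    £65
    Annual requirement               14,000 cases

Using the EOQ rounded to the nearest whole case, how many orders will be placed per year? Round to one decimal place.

63.9 orders per year

2DS/H = 2·14,000·65/38 = 47,894.74
EOQ = √47,894.74 ≈ 218.85 → Q = 219
N = D/Q = 14,000/219 ≈ 63.927 orders/yr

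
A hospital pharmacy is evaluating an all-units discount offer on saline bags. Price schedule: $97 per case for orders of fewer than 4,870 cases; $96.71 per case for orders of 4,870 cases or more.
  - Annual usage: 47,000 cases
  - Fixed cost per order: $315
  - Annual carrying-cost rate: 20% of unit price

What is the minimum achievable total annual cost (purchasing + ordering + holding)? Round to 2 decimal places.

H₁ = 20%×$97 = $19.4000;  H₂ = 20%×$96.71 = $19.3420
EOQ₁ = √(2×47,000×315/19.4000) = 1,235.43  (< 4,870, feasible at tier 1)
EOQ₂ = √(2×47,000×315/19.3420) = 1,237.28  (< 4,870 → use Q = 4,870 at tier-2 price)
TC(tier 1 (EOQ₁), Q≈1,235.4) = $4,582,967.35
TC(tier 2, Q≈4,870.0) = $4,595,507.81
Minimum at tier 1 (EOQ₁): $4,582,967.35

$4,582,967.35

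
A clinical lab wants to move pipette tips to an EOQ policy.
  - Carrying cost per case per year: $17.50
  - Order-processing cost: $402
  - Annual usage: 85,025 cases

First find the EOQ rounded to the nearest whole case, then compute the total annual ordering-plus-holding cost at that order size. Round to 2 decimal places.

$34,587.60

EOQ = √(2DS/H) = √(2 × 85,025 × 402 / 17.5)
    = √(3,906,291.43) ≈ 1,976.43 → Q = 1,976 cases
Orders/yr = 85,025/1,976 = 43.029; ordering cost = 43.029 × $402 = $17,297.60
Average inventory = 1,976/2 = 988; holding cost = 988 × $17.5 = $17,290.00
Total = $17,297.60 + $17,290.00 = $34,587.60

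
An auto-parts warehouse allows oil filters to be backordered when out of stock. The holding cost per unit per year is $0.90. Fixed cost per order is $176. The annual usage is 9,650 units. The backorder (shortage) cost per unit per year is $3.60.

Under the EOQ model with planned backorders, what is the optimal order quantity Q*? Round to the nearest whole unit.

Basic EOQ = √(2·9,650·176/0.9) = 1,942.736
Backorder adjustment √((H+b)/b) = √((0.9+3.6)/3.6) = 1.1180
Q* = 1,942.736 × 1.1180 ≈ 2,172.04

2,172 units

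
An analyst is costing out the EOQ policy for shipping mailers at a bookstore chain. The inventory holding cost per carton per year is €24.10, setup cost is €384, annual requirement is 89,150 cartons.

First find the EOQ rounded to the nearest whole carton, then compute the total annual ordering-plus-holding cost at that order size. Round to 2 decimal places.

€40,620.93

2DS/H = 2·89,150·384/24.1 = 2,840,962.66
EOQ = √2,840,962.66 ≈ 1,685.52 → Q = 1,686 cartons
Annual ordering cost = (D/Q)·S = (89,150/1,686) × 384 = €20,304.63
Annual holding cost  = (Q/2)·H = (1,686/2) × 24.1 = €20,316.30
Total = €20,304.63 + €20,316.30 = €40,620.93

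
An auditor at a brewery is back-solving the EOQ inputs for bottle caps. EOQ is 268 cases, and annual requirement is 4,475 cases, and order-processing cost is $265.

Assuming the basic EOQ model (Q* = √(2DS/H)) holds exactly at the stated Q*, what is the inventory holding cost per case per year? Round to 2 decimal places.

From Q* = √(2DS/H) ⇒ Q*² = 2DS/H.
H = 2DS / Q² = 2 × 4,475 × 265 / 268² = 33.0217

$33.02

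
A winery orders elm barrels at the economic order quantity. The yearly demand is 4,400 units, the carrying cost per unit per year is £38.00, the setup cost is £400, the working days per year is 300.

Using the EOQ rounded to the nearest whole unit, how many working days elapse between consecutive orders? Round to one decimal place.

20.7 days

2DS/H = 2·4,400·400/38 = 92,631.58
EOQ = √92,631.58 ≈ 304.35 → Q = 304 units
T = Q/D × 300 days = 304/4,400 × 300 = 20.727 days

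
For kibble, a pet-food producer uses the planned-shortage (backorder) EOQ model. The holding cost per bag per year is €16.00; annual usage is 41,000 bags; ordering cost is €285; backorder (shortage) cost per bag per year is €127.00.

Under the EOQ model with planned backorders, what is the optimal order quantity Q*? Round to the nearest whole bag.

Q* = √(2DS/H) · √((H + b)/b)
   = √(2 × 41,000 × 285 / 16) · √((16 + 127) / 127)
   = 1,208.563 × 1.0611 ≈ 1,282.44

1,282 bags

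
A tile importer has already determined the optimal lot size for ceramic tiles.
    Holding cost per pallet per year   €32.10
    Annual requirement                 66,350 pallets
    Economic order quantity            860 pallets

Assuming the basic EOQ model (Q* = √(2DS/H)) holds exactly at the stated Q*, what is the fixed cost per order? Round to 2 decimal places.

€178.91

From Q* = √(2DS/H) ⇒ Q*² = 2DS/H.
S = Q²H / (2D) = 860² × 32.1 / (2 × 66,350) = 178.9085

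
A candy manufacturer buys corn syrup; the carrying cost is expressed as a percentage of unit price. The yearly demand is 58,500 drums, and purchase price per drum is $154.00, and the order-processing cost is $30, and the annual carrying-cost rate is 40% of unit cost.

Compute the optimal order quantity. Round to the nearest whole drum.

239 drums

H = i·C = 0.4 × $154 = $61.6000 per drum-year
Optimal lot size Q* = (2 × 58,500 × $30 / $61.6)^½ ≈ 238.71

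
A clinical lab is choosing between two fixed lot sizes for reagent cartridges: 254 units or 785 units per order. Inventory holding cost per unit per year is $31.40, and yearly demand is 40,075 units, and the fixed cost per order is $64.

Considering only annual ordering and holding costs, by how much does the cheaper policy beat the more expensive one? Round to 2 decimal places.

$1,506.32

TC(Q) = (D/Q)S + (Q/2)H
TC(254) = (40,075/254)×64 + (254/2)×31.4 = $14,085.44
TC(785) = (40,075/785)×64 + (785/2)×31.4 = $15,591.76
|ΔTC| = |$14,085.44 − $15,591.76| = $1,506.32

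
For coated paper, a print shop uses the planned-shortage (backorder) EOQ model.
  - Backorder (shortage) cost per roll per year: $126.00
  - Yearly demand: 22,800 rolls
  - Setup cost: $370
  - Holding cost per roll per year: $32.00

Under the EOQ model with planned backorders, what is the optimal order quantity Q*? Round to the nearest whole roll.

Q* = √(2DS/H) · √((H + b)/b)
   = √(2 × 22,800 × 370 / 32) · √((32 + 126) / 126)
   = 726.120 × 1.1198 ≈ 813.11

813 rolls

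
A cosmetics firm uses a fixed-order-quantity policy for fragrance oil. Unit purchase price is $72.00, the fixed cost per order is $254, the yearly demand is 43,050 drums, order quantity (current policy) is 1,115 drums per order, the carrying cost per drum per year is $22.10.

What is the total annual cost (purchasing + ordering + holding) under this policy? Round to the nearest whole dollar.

$3,121,728

Orders/yr = 43,050/1,115 = 38.610; ordering cost = 38.610 × $254 = $9,806.91
Average inventory = 1,115/2 = 557.5; holding cost = 557.5 × $22.1 = $12,320.75
Purchase cost = D·C = 43,050 × 72 = $3,099,600.00
Total = $9,806.91 + $12,320.75 + $3,099,600.00 = $3,121,727.66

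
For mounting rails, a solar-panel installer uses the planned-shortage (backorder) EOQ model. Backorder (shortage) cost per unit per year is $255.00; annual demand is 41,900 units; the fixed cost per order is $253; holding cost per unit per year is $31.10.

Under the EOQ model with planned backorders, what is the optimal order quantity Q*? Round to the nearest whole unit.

Basic EOQ = √(2·41,900·253/31.1) = 825.662
Backorder adjustment √((H+b)/b) = √((31.1+255)/255) = 1.0592
Q* = 825.662 × 1.0592 ≈ 874.56

875 units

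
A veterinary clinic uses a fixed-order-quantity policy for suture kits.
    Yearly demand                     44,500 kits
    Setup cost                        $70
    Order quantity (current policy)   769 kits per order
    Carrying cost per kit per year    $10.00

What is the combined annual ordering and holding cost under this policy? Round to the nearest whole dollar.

$7,896

Orders/yr = 44,500/769 = 57.867; ordering cost = 57.867 × $70 = $4,050.72
Average inventory = 769/2 = 384.5; holding cost = 384.5 × $10 = $3,845.00
Total = $4,050.72 + $3,845.00 = $7,895.72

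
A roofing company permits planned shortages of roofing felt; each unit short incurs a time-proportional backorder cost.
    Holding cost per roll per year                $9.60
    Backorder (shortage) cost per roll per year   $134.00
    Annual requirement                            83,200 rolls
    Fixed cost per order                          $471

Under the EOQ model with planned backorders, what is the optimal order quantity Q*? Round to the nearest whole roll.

2,958 rolls

Q* = √(2DS/H) · √((H + b)/b)
   = √(2 × 83,200 × 471 / 9.6) · √((9.6 + 134) / 134)
   = 2,857.271 × 1.0352 ≈ 2,957.85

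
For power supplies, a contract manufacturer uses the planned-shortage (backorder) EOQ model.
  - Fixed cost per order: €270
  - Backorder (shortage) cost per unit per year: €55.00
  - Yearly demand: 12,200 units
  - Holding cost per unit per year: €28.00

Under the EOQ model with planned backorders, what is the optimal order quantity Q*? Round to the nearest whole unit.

Basic EOQ = √(2·12,200·270/28) = 485.063
Backorder adjustment √((H+b)/b) = √((28+55)/55) = 1.2285
Q* = 485.063 × 1.2285 ≈ 595.88

596 units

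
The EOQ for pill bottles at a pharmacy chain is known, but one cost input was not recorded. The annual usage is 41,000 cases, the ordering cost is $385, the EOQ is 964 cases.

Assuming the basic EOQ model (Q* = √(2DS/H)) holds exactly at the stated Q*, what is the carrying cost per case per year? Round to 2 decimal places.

EOQ relation: Q² = 2DS/H, so rearrange for the unknown.
H = 2DS / Q² = 2 × 41,000 × 385 / 964² = 33.9720

$33.97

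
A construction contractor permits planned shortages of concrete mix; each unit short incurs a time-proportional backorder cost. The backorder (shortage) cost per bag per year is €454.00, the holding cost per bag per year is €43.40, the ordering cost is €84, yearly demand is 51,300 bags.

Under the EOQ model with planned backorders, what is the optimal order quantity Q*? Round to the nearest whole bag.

466 bags

Basic EOQ = √(2·51,300·84/43.4) = 445.624
Backorder adjustment √((H+b)/b) = √((43.4+454)/454) = 1.0467
Q* = 445.624 × 1.0467 ≈ 466.44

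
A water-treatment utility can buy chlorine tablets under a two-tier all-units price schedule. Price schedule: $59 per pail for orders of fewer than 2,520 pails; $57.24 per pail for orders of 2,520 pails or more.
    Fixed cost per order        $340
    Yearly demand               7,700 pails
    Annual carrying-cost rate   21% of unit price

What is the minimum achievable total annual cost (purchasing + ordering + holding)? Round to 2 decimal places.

$456,932.59

H₁ = 21%×$59 = $12.3900;  H₂ = 21%×$57.24 = $12.0204
EOQ₁ = √(2×7,700×340/12.3900) = 650.08  (< 2,520, feasible at tier 1)
EOQ₂ = √(2×7,700×340/12.0204) = 659.99  (< 2,520 → use Q = 2,520 at tier-2 price)
TC(tier 1 (EOQ₁), Q≈650.1) = $462,354.44
TC(tier 2, Q≈2,520.0) = $456,932.59
Minimum at tier 2: $456,932.59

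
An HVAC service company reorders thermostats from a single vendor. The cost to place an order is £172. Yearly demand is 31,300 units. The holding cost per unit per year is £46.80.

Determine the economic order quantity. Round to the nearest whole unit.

480 units

Q* = √(2·D·S / H) = √(2·31,300·172 / 46.8) = √230,068.4 ≈ 479.65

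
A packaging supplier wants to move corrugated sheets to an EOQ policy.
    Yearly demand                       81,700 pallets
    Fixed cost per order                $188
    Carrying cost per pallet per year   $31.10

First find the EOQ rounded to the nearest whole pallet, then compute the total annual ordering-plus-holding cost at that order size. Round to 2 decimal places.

$30,909.01

Optimal lot size Q* = (2 × 81,700 × $188 / $31.1)^½ ≈ 993.86 → Q = 994 pallets
Ordering: D/Q × S = 81,700/994 × $188 = $15,452.31
Holding:  Q/2 × H = 994/2 × $31.1 = $15,456.70
Total = $15,452.31 + $15,456.70 = $30,909.01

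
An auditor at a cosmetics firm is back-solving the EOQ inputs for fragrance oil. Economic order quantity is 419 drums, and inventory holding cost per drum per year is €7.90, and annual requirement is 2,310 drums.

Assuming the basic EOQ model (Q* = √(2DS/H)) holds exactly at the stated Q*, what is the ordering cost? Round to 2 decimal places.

€300.20

Since Q* = (2DS/H)^½, squaring gives Q*²·H = 2DS.
S = Q²H / (2D) = 419² × 7.9 / (2 × 2,310) = 300.2017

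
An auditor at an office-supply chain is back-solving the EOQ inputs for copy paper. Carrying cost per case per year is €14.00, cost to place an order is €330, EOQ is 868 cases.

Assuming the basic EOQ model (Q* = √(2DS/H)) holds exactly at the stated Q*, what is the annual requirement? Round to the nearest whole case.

15,982 cases per year

From Q* = √(2DS/H) ⇒ Q*² = 2DS/H.
D = Q²H / (2S) = 868² × 14 / (2 × 330) = 15,981.72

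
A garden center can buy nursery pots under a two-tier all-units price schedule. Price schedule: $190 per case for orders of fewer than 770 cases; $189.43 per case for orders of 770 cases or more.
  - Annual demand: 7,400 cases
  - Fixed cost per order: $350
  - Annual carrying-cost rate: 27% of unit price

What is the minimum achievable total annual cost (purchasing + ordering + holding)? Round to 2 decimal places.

$1,422,301.35

H₁ = 27%×$190 = $51.3000;  H₂ = 27%×$189.43 = $51.1461
EOQ₁ = √(2×7,400×350/51.3000) = 317.77  (< 770, feasible at tier 1)
EOQ₂ = √(2×7,400×350/51.1461) = 318.24  (< 770 → use Q = 770 at tier-2 price)
TC(tier 1 (EOQ₁), Q≈317.8) = $1,422,301.35
TC(tier 2, Q≈770.0) = $1,424,836.88
Minimum at tier 1 (EOQ₁): $1,422,301.35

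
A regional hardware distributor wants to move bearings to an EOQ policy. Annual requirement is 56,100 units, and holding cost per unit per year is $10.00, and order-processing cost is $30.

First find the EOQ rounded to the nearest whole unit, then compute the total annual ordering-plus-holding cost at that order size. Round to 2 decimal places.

2DS/H = 2·56,100·30/10 = 336,600.00
EOQ = √336,600.00 ≈ 580.17 → Q = 580 units
Annual ordering cost = (D/Q)·S = (56,100/580) × 30 = $2,901.72
Annual holding cost  = (Q/2)·H = (580/2) × 10 = $2,900.00
Total = $2,901.72 + $2,900.00 = $5,801.72

$5,801.72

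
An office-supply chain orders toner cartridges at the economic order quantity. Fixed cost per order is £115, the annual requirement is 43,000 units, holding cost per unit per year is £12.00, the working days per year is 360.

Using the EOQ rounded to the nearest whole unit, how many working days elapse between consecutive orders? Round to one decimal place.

2DS/H = 2·43,000·115/12 = 824,166.67
EOQ = √824,166.67 ≈ 907.84 → Q = 908 units
Cycle time = (working days × Q)/D = (360 × 908) / 43,000 = 7.602 days

7.6 days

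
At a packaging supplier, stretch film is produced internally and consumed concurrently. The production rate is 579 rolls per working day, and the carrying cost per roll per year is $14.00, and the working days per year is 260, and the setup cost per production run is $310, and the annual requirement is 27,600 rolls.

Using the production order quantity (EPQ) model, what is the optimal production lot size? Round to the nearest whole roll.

1,223 rolls

Daily demand d = 27,600/260 = 106.154; p = 579; 1 − d/p = 0.81666
EPQ = √(2DS / (H(1 − d/p)))
    = √(2 × 27,600 × 310 / (14 × 0.81666)) ≈ 1,223.39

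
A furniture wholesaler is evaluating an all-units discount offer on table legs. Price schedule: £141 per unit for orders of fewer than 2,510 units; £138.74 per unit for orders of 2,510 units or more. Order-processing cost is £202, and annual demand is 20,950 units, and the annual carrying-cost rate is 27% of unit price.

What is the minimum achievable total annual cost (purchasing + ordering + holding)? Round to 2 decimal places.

H₁ = 27%×£141 = £38.0700;  H₂ = 27%×£138.74 = £37.4598
EOQ₁ = √(2×20,950×202/38.0700) = 471.51  (< 2,510, feasible at tier 1)
EOQ₂ = √(2×20,950×202/37.4598) = 475.34  (< 2,510 → use Q = 2,510 at tier-2 price)
TC(tier 1 (EOQ₁), Q≈471.5) = £2,971,900.40
TC(tier 2, Q≈2,510.0) = £2,955,301.06
Minimum at tier 2: £2,955,301.06

£2,955,301.06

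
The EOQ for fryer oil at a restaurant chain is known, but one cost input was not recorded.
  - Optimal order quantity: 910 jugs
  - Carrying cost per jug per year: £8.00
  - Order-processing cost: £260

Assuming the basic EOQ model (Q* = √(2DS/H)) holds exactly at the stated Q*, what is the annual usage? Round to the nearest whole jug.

12,740 jugs per year

From Q* = √(2DS/H) ⇒ Q*² = 2DS/H.
D = Q²H / (2S) = 910² × 8 / (2 × 260) = 12,740.00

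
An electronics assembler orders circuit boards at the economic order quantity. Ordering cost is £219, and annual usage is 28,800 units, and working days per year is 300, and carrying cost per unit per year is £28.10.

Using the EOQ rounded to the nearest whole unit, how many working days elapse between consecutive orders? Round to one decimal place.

2DS/H = 2·28,800·219/28.1 = 448,911.03
EOQ = √448,911.03 ≈ 670.01 → Q = 670 units
Cycle time = (working days × Q)/D = (300 × 670) / 28,800 = 6.979 days

7.0 days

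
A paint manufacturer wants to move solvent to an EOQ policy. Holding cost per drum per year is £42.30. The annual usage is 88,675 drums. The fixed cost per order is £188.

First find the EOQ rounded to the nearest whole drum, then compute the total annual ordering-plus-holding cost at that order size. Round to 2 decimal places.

EOQ = √(2DS/H) = √(2 × 88,675 × 188 / 42.3)
    = √(788,222.22) ≈ 887.82 → Q = 888 drums
Annual ordering cost = (D/Q)·S = (88,675/888) × 188 = £18,773.54
Annual holding cost  = (Q/2)·H = (888/2) × 42.3 = £18,781.20
Total = £18,773.54 + £18,781.20 = £37,554.74

£37,554.74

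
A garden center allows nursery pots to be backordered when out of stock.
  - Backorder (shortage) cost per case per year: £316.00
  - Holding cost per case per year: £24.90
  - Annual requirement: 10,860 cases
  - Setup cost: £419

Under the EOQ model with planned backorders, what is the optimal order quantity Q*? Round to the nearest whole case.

628 cases

Q* = √(2DS/H) · √((H + b)/b)
   = √(2 × 10,860 × 419 / 24.9) · √((24.9 + 316) / 316)
   = 604.557 × 1.0387 ≈ 627.92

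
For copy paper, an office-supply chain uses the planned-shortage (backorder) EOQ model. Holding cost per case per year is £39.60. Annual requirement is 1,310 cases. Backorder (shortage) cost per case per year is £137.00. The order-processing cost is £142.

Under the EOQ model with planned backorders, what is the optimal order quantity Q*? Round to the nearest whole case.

Basic EOQ = √(2·1,310·142/39.6) = 96.928
Backorder adjustment √((H+b)/b) = √((39.6+137)/137) = 1.1354
Q* = 96.928 × 1.1354 ≈ 110.05

110 cases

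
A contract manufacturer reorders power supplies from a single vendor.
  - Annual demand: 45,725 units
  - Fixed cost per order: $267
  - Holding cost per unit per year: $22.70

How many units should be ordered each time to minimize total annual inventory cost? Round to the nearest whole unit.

EOQ = √(2DS/H) = √(2 × 45,725 × 267 / 22.7)
    = √(1,075,645.37) ≈ 1,037.13

1,037 units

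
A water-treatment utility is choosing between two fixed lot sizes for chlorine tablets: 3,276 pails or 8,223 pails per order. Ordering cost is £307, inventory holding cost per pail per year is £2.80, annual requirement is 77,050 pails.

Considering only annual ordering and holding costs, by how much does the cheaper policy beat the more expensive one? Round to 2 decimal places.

For each Q, cost = (D/Q)·S + (Q/2)·H.
TC(3,276) = (77,050/3,276)×307 + (3,276/2)×2.8 = £11,806.90
TC(8,223) = (77,050/8,223)×307 + (8,223/2)×2.8 = £14,388.81
|ΔTC| = |£11,806.90 − £14,388.81| = £2,581.91

£2,581.91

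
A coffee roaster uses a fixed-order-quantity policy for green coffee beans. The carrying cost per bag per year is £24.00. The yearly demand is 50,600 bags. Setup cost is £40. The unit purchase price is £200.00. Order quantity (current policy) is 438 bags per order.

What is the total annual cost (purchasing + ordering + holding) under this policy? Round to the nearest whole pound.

Orders/yr = 50,600/438 = 115.525; ordering cost = 115.525 × £40 = £4,621.00
Average inventory = 438/2 = 219; holding cost = 219 × £24 = £5,256.00
Purchase cost = D·C = 50,600 × 200 = £10,120,000.00
Total = £4,621.00 + £5,256.00 + £10,120,000.00 = £10,129,877.00

£10,129,877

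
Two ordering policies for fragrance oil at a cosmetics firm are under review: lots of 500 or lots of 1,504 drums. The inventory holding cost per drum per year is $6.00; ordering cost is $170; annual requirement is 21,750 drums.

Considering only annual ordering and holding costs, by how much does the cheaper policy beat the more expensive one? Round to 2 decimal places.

For each Q, cost = (D/Q)·S + (Q/2)·H.
TC(500) = (21,750/500)×170 + (500/2)×6 = $8,895.00
TC(1,504) = (21,750/1,504)×170 + (1,504/2)×6 = $6,970.44
Lots of 1,504 are cheaper by $1,924.56.

$1,924.56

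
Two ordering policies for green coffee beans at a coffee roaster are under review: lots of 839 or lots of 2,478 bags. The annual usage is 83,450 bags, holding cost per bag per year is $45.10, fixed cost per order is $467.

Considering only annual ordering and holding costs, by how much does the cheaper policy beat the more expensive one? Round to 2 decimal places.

$6,236.78

For each Q, cost = (D/Q)·S + (Q/2)·H.
TC(839) = (83,450/839)×467 + (839/2)×45.1 = $65,368.97
TC(2,478) = (83,450/2,478)×467 + (2,478/2)×45.1 = $71,605.76
Lots of 839 are cheaper by $6,236.78.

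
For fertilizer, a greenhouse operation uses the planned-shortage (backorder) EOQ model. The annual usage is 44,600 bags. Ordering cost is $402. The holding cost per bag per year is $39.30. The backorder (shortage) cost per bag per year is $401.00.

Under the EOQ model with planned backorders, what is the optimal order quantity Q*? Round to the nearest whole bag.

1,001 bags

Q* = √(2DS/H) · √((H + b)/b)
   = √(2 × 44,600 × 402 / 39.3) · √((39.3 + 401) / 401)
   = 955.211 × 1.0479 ≈ 1,000.92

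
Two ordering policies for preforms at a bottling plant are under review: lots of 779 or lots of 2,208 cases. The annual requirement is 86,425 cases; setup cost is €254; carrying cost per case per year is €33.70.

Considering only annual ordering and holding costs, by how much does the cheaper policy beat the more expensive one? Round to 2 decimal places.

€5,841.00

TC(Q) = (D/Q)S + (Q/2)H
TC(779) = (86,425/779)×254 + (779/2)×33.7 = €41,305.80
TC(2,208) = (86,425/2,208)×254 + (2,208/2)×33.7 = €47,146.81
Lots of 779 are cheaper by €5,841.00.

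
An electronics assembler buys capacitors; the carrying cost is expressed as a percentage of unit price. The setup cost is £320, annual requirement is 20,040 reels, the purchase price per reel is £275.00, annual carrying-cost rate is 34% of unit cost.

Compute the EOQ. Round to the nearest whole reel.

370 reels

H = i·C = 0.34 × £275 = £93.5000 per reel-year
Q* = √(2·D·S / H) = √(2·20,040·320 / 93.5) = √137,172.2 ≈ 370.37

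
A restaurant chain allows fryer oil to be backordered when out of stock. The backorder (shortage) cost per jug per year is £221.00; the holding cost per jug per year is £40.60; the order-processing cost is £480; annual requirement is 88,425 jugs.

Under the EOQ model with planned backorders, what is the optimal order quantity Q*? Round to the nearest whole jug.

1,573 jugs

Q* = √(2DS/H) · √((H + b)/b)
   = √(2 × 88,425 × 480 / 40.6) · √((40.6 + 221) / 221)
   = 1,445.973 × 1.0880 ≈ 1,573.20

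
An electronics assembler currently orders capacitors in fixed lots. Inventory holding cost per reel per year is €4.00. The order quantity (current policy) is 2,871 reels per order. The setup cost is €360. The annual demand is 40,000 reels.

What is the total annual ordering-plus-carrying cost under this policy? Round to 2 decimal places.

Ordering: D/Q × S = 40,000/2,871 × €360 = €5,015.67
Holding:  Q/2 × H = 2,871/2 × €4 = €5,742.00
Total = €5,015.67 + €5,742.00 = €10,757.67

€10,757.67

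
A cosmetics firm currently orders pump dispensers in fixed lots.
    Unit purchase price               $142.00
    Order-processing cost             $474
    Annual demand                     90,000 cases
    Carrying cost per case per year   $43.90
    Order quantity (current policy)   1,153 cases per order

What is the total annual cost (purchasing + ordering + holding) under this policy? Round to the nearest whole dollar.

$12,842,307

Ordering: D/Q × S = 90,000/1,153 × $474 = $36,999.13
Holding:  Q/2 × H = 1,153/2 × $43.9 = $25,308.35
Purchase cost = D·C = 90,000 × 142 = $12,780,000.00
Total = $36,999.13 + $25,308.35 + $12,780,000.00 = $12,842,307.48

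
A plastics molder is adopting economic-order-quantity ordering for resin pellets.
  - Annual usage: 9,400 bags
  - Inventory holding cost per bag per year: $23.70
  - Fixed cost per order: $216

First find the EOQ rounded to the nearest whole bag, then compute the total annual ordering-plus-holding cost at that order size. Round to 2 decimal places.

$9,810.25

Q* = √(2·D·S / H) = √(2·9,400·216 / 23.7) = √171,341.8 ≈ 413.93 → Q = 414 bags
Ordering: D/Q × S = 9,400/414 × $216 = $4,904.35
Holding:  Q/2 × H = 414/2 × $23.7 = $4,905.90
Total = $4,904.35 + $4,905.90 = $9,810.25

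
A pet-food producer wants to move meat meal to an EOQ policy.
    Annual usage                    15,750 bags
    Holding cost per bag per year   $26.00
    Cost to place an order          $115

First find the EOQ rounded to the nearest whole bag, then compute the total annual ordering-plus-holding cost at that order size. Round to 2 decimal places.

Q* = √(2·D·S / H) = √(2·15,750·115 / 26) = √139,326.9 ≈ 373.27 → Q = 373 bags
Annual ordering cost = (D/Q)·S = (15,750/373) × 115 = $4,855.90
Annual holding cost  = (Q/2)·H = (373/2) × 26 = $4,849.00
Total = $4,855.90 + $4,849.00 = $9,704.90

$9,704.90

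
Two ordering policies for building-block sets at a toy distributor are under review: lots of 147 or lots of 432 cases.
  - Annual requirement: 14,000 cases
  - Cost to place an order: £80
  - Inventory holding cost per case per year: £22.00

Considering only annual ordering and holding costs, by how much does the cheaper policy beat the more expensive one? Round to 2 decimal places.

TC(Q) = (D/Q)S + (Q/2)H
TC(147) = (14,000/147)×80 + (147/2)×22 = £9,236.05
TC(432) = (14,000/432)×80 + (432/2)×22 = £7,344.59
|ΔTC| = |£9,236.05 − £7,344.59| = £1,891.46

£1,891.46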